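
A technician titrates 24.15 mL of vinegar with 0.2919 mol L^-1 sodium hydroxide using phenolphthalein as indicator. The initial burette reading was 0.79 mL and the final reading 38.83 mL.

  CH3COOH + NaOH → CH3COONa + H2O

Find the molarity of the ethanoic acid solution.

0.4598 mol/L

n(NaOH) = 0.03804 L × 0.2919 mol/L = 0.01110 mol
n(CH3COOH) = 0.01110 mol (1:1 mole ratio)
[CH3COOH] = 0.01110 mol / 0.02415 L = 0.4598 mol/L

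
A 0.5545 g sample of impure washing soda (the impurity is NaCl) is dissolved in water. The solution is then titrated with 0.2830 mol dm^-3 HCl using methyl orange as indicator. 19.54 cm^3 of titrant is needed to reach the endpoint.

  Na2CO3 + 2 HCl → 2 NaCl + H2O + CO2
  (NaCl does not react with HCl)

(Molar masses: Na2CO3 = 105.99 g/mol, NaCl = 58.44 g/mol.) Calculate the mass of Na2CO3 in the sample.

0.2931 g

n(HCl) = 0.01954 × 0.2830 = 5.530 × 10^-3 mol
Let x = n(Na2CO3), y = n(NaCl).
Titrant: 2x = 5.530 × 10^-3;  mass: 105.99x + 58.44y = 0.5545
Solving, x = 2.765 × 10^-3 mol, y = 4.474 × 10^-3 mol
mass of Na2CO3 = 2.765 × 10^-3 × 105.99 = 0.2931 g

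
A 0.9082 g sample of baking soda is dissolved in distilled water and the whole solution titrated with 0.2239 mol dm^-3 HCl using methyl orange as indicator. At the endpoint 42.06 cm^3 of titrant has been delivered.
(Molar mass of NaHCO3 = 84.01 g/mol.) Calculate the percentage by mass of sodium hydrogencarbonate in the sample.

NaHCO3 + HCl → NaCl + H2O + CO2
n(HCl) = 0.04206 L × 0.2239 mol/L = 9.417 × 10^-3 mol
n(NaHCO3) = 9.417 × 10^-3 mol (1:1 ratio)
mass of NaHCO3 = 9.417 × 10^-3 × 84.01 g/mol = 0.7911 g
% NaHCO3 = 0.7911 / 0.9082 × 100 = 87.11 %

87.11 %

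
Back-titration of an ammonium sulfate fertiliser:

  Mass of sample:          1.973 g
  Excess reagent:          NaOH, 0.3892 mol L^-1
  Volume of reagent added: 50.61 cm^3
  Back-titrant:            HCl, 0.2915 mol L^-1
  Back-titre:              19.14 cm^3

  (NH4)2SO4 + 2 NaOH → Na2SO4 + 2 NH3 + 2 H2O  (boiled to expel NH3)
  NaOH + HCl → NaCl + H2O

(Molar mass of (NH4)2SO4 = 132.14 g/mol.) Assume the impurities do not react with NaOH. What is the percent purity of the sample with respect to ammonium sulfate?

n(NaOH) added = 0.05061 × 0.3892 = 0.01970 mol
n(HCl) used in back-titration = 0.01914 × 0.2915 = 5.579 × 10^-3 mol
n(NaOH) left over = 5.579 × 10^-3 mol (1:1 ratio)
n(NaOH) consumed by analyte = 0.01970 − 5.579 × 10^-3 = 0.01412 mol
From the 1:2 ratio, n((NH4)2SO4) = 1/2 × 0.01412 = 7.059 × 10^-3 mol
mass of (NH4)2SO4 = 7.059 × 10^-3 × 132.14 = 0.9328 g
% (NH4)2SO4 = 0.9328 / 1.973 × 100 = 47.28 %

47.28 %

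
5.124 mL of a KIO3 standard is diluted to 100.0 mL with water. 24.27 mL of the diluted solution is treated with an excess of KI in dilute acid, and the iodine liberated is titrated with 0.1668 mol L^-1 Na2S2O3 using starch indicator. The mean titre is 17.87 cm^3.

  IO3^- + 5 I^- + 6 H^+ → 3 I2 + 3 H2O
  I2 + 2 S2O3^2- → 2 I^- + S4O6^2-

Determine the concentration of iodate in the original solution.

0.3995 mol/L

n(S2O3^2-) = 0.01787 × 0.1668 = 2.981 × 10^-3 mol
n(I2) = n(S2O3^2-)/2 = 1.490 × 10^-3 mol
From the 1:3 ratio, n(IO3^-) in the aliquot = 1/3 × 1.490 × 10^-3 = 4.968 × 10^-4 mol
[IO3^-]_dilute = 4.968 × 10^-4 / 0.02427 = 0.02047 mol/L
[IO3^-]_original = 0.02047 × 100.0/5.124 = 0.3995 mol/L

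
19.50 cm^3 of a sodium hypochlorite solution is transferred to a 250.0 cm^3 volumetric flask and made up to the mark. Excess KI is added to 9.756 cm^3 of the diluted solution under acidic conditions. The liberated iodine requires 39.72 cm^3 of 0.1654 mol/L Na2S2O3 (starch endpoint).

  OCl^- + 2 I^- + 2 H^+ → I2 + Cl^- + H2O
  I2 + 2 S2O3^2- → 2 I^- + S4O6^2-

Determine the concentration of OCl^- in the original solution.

n(S2O3^2-) = 0.03972 × 0.1654 = 6.570 × 10^-3 mol
n(I2) = n(S2O3^2-)/2 = 3.285 × 10^-3 mol
n(OCl^-) in the aliquot = 3.285 × 10^-3 mol (1:1 ratio)
[OCl^-]_dilute = 3.285 × 10^-3 / 0.009756 = 0.3367 mol/L
[OCl^-]_original = 0.3367 × 250.0/19.50 = 4.317 mol/L

4.317 mol/L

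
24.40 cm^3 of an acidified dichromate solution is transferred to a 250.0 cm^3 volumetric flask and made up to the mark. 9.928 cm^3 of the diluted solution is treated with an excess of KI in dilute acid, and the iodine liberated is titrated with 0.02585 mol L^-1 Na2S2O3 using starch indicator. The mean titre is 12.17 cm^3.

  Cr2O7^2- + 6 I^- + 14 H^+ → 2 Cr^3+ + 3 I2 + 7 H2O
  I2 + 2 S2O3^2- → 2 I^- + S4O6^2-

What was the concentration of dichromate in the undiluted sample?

0.05411 mol/L

n(S2O3^2-) = 0.01217 × 0.02585 = 3.146 × 10^-4 mol
n(I2) = n(S2O3^2-)/2 = 1.573 × 10^-4 mol
From the 1:3 ratio, n(Cr2O7^2-) in the aliquot = 1/3 × 1.573 × 10^-4 = 5.243 × 10^-5 mol
[Cr2O7^2-]_dilute = 5.243 × 10^-5 / 0.009928 = 0.005281 mol/L
[Cr2O7^2-]_original = 0.005281 × 250.0/24.40 = 0.05411 mol/L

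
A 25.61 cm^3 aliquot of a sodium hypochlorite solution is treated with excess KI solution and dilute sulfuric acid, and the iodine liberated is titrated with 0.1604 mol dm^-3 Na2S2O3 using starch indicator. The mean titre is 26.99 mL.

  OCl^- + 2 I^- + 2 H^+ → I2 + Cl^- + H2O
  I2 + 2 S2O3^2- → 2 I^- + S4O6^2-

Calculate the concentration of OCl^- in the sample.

n(S2O3^2-) = 0.02699 × 0.1604 = 4.329 × 10^-3 mol
n(I2) = n(S2O3^2-)/2 = 2.165 × 10^-3 mol
n(OCl^-) in the aliquot = 2.165 × 10^-3 mol (1:1 ratio)
[OCl^-] = 2.165 × 10^-3 / 0.02561 = 0.08452 mol/L

0.08452 mol/L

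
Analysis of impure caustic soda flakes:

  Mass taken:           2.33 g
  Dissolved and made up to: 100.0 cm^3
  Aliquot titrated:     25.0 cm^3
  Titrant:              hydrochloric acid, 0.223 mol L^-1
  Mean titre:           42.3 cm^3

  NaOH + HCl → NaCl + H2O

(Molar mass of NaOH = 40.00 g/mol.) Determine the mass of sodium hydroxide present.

1.51 g

n(HCl) per titration = 0.0423 × 0.223 = 9.43 × 10^-3 mol
n(NaOH) in each aliquot = 9.43 × 10^-3 mol (1:1 ratio)
n(NaOH) in the whole flask = 9.43 × 10^-3 × 100.0/25.0 = 0.0377 mol
mass of NaOH = 0.0377 × 40.00 = 1.51 g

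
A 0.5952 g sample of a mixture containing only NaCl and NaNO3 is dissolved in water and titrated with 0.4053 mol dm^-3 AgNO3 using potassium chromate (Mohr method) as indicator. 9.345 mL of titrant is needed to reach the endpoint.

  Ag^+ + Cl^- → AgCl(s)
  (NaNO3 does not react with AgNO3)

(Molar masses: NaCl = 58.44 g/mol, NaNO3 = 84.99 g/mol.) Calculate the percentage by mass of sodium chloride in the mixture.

37.19 %

n(AgNO3) = 0.009345 × 0.4053 = 3.788 × 10^-3 mol
Let x = n(NaCl), y = n(NaNO3).
Titrant: 1x = 3.788 × 10^-3;  mass: 58.44x + 84.99y = 0.5952
Solving, x = 3.788 × 10^-3 mol, y = 4.399 × 10^-3 mol
mass of NaCl = 3.788 × 10^-3 × 58.44 = 0.2213 g
% NaCl = 0.2213 / 0.5952 × 100 = 37.19 %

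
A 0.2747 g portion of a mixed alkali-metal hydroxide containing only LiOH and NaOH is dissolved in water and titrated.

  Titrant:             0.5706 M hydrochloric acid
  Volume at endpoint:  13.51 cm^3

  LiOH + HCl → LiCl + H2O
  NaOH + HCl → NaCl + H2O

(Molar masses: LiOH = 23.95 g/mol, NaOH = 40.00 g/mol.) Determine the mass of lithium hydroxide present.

0.05022 g

n(HCl) = 0.01351 × 0.5706 = 7.709 × 10^-3 mol
Let x = n(LiOH), y = n(NaOH).
Titrant: 1x + 1y = 7.709 × 10^-3;  mass: 23.95x + 40.00y = 0.2747
Solving, x = 2.097 × 10^-3 mol, y = 5.612 × 10^-3 mol
mass of LiOH = 2.097 × 10^-3 × 23.95 = 0.05022 g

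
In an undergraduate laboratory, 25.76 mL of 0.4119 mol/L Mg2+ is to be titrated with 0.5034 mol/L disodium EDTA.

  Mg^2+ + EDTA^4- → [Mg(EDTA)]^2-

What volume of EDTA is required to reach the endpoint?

21.08 mL

n(Mg2+) = 0.02576 L × 0.4119 mol/L = 0.01061 mol
n(EDTA) = 0.01061 mol (1:1 stoichiometry)
V(EDTA) = 0.01061 mol / 0.5034 mol/L = 0.02108 L = 21.08 mL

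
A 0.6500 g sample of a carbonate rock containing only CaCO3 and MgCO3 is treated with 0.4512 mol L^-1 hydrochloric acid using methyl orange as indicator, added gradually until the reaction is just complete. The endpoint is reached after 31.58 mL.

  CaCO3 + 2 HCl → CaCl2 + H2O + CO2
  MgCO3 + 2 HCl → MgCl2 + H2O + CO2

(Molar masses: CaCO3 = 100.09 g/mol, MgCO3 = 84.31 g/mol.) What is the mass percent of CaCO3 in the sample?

n(HCl) = 0.03158 × 0.4512 = 0.01425 mol
Let x = n(CaCO3), y = n(MgCO3).
Titrant: 2x + 2y = 0.01425;  mass: 100.09x + 84.31y = 0.6500
Solving, x = 3.127 × 10^-3 mol, y = 3.998 × 10^-3 mol
mass of CaCO3 = 3.127 × 10^-3 × 100.09 = 0.3129 g
% CaCO3 = 0.3129 / 0.6500 × 100 = 48.14 %

48.14 %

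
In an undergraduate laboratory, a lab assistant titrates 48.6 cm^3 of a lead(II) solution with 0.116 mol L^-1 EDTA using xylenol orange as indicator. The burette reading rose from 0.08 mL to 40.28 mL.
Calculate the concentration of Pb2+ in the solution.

0.0960 mol/L

Pb^2+ + EDTA^4- → [Pb(EDTA)]^2-
n(EDTA) = 0.0402 L × 0.116 mol/L = 4.66 × 10^-3 mol
n(Pb2+) = 4.66 × 10^-3 mol (1:1 mole ratio)
[Pb2+] = 4.66 × 10^-3 mol / 0.0486 L = 0.0960 mol/L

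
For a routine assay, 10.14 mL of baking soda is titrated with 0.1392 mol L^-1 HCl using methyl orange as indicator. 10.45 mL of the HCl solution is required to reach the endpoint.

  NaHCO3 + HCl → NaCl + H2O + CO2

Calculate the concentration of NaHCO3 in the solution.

n(HCl) = 0.01045 L × 0.1392 mol/L = 1.455 × 10^-3 mol
n(NaHCO3) = 1.455 × 10^-3 mol (1:1 mole ratio)
[NaHCO3] = 1.455 × 10^-3 mol / 0.01014 L = 0.1435 mol/L

0.1435 mol/L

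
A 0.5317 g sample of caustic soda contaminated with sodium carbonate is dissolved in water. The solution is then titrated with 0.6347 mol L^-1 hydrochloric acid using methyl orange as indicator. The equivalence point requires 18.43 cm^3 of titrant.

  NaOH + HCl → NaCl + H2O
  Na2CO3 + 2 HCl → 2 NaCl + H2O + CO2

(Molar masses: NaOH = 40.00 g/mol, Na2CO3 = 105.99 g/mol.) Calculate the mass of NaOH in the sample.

n(HCl) = 0.01843 × 0.6347 = 0.01170 mol
Let x = n(NaOH), y = n(Na2CO3).
Titrant: 1x + 2y = 0.01170;  mass: 40.00x + 105.99y = 0.5317
Solving, x = 6.788 × 10^-3 mol, y = 2.455 × 10^-3 mol
mass of NaOH = 6.788 × 10^-3 × 40.00 = 0.2715 g

0.2715 g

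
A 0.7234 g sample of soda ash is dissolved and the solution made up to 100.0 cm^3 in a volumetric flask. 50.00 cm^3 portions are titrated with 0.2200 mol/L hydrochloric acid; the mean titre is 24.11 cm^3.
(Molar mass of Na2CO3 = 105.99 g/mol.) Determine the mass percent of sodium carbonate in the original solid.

77.72 %

Na2CO3 + 2 HCl → 2 NaCl + H2O + CO2
n(HCl) per titration = 0.02411 × 0.2200 = 5.304 × 10^-3 mol
From the 1:2 ratio, n(Na2CO3) in each aliquot = 1/2 × 5.304 × 10^-3 = 2.652 × 10^-3 mol
n(Na2CO3) in the whole flask = 2.652 × 10^-3 × 100.0/50.00 = 5.304 × 10^-3 mol
mass of Na2CO3 = 5.304 × 10^-3 × 105.99 = 0.5622 g
% Na2CO3 = 0.5622 / 0.7234 × 100 = 77.72 %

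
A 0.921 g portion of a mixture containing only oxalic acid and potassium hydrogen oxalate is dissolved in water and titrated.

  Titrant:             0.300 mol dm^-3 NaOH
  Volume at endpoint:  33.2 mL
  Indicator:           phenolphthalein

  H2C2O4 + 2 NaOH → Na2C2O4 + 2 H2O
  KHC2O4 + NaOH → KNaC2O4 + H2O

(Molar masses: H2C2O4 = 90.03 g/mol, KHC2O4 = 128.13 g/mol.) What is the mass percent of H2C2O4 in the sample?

n(NaOH) = 0.0332 × 0.300 = 9.96 × 10^-3 mol
Let x = n(H2C2O4), y = n(KHC2O4).
Titrant: 2x + 1y = 9.96 × 10^-3;  mass: 90.03x + 128.13y = 0.921
Solving, x = 2.14 × 10^-3 mol, y = 5.69 × 10^-3 mol
mass of H2C2O4 = 2.14 × 10^-3 × 90.03 = 0.192 g
% H2C2O4 = 0.192 / 0.921 × 100 = 20.9 %

20.9 %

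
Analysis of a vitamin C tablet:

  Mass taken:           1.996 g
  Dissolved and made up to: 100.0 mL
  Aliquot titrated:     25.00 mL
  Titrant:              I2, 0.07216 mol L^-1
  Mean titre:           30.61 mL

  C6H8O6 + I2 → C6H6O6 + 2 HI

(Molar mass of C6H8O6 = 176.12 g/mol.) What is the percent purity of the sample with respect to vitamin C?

n(I2) per titration = 0.03061 × 0.07216 = 2.209 × 10^-3 mol
n(C6H8O6) in each aliquot = 2.209 × 10^-3 mol (1:1 ratio)
n(C6H8O6) in the whole flask = 2.209 × 10^-3 × 100.0/25.00 = 8.835 × 10^-3 mol
mass of C6H8O6 = 8.835 × 10^-3 × 176.12 = 1.556 g
% C6H8O6 = 1.556 / 1.996 × 100 = 77.96 %

77.96 %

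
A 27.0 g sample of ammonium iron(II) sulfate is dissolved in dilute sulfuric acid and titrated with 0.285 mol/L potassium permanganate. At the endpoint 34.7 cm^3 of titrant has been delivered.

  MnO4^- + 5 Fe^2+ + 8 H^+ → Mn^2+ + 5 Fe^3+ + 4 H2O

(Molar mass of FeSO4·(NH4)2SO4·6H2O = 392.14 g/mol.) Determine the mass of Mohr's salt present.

19.4 g

n(KMnO4) = 0.0347 L × 0.285 mol/L = 9.89 × 10^-3 mol
From the 5:1 ratio, n(FeSO4·(NH4)2SO4·6H2O) = 5/1 × 9.89 × 10^-3 = 0.0494 mol
mass of FeSO4·(NH4)2SO4·6H2O = 0.0494 × 392.14 g/mol = 19.4 g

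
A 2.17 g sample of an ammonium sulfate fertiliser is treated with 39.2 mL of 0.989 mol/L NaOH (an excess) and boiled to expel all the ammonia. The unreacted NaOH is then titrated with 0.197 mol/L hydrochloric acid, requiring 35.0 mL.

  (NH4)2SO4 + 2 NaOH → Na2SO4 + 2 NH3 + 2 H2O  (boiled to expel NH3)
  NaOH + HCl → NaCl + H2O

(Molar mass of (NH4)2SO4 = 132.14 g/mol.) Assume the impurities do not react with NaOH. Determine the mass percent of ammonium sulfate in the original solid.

97.0 %

n(NaOH) added = 0.0392 × 0.989 = 0.0388 mol
n(HCl) used in back-titration = 0.0350 × 0.197 = 6.89 × 10^-3 mol
n(NaOH) left over = 6.89 × 10^-3 mol (1:1 ratio)
n(NaOH) consumed by analyte = 0.0388 − 6.89 × 10^-3 = 0.0319 mol
From the 1:2 ratio, n((NH4)2SO4) = 1/2 × 0.0319 = 0.0159 mol
mass of (NH4)2SO4 = 0.0159 × 132.14 = 2.11 g
% (NH4)2SO4 = 2.11 / 2.17 × 100 = 97.0 %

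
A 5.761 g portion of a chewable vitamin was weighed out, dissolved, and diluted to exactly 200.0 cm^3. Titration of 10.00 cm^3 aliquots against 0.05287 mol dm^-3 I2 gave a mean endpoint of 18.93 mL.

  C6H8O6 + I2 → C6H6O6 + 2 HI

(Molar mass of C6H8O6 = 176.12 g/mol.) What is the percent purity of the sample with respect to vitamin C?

n(I2) per titration = 0.01893 × 0.05287 = 1.001 × 10^-3 mol
n(C6H8O6) in each aliquot = 1.001 × 10^-3 mol (1:1 ratio)
n(C6H8O6) in the whole flask = 1.001 × 10^-3 × 200.0/10.00 = 0.02002 mol
mass of C6H8O6 = 0.02002 × 176.12 = 3.525 g
% C6H8O6 = 3.525 / 5.761 × 100 = 61.19 %

61.19 %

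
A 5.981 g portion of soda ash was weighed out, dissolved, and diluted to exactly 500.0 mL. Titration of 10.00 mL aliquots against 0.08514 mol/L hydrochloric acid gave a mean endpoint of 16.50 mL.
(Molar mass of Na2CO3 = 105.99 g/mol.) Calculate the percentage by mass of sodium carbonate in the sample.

Na2CO3 + 2 HCl → 2 NaCl + H2O + CO2
n(HCl) per titration = 0.01650 × 0.08514 = 1.405 × 10^-3 mol
From the 1:2 ratio, n(Na2CO3) in each aliquot = 1/2 × 1.405 × 10^-3 = 7.024 × 10^-4 mol
n(Na2CO3) in the whole flask = 7.024 × 10^-4 × 500.0/10.00 = 0.03512 mol
mass of Na2CO3 = 0.03512 × 105.99 = 3.722 g
% Na2CO3 = 3.722 / 5.981 × 100 = 62.24 %

62.24 %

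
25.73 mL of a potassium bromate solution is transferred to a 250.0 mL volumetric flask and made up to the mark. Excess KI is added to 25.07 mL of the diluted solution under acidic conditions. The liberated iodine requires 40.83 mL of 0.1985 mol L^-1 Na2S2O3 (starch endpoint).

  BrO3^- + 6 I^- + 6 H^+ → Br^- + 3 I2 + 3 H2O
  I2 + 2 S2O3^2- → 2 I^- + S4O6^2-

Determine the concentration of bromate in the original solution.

n(S2O3^2-) = 0.04083 × 0.1985 = 8.105 × 10^-3 mol
n(I2) = n(S2O3^2-)/2 = 4.052 × 10^-3 mol
From the 1:3 ratio, n(BrO3^-) in the aliquot = 1/3 × 4.052 × 10^-3 = 1.351 × 10^-3 mol
[BrO3^-]_dilute = 1.351 × 10^-3 / 0.02507 = 0.05388 mol/L
[BrO3^-]_original = 0.05388 × 250.0/25.73 = 0.5235 mol/L

0.5235 mol/L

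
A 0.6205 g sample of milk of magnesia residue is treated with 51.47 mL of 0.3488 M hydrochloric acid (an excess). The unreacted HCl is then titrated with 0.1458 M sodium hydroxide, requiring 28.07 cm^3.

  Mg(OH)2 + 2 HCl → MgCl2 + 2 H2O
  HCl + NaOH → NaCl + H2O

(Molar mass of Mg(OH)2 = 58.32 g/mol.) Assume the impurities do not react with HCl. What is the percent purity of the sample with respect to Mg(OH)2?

n(HCl) added = 0.05147 × 0.3488 = 0.01795 mol
n(NaOH) used in back-titration = 0.02807 × 0.1458 = 4.093 × 10^-3 mol
n(HCl) left over = 4.093 × 10^-3 mol (1:1 ratio)
n(HCl) consumed by analyte = 0.01795 − 4.093 × 10^-3 = 0.01386 mol
From the 1:2 ratio, n(Mg(OH)2) = 1/2 × 0.01386 = 6.930 × 10^-3 mol
mass of Mg(OH)2 = 6.930 × 10^-3 × 58.32 = 0.4042 g
% Mg(OH)2 = 0.4042 / 0.6205 × 100 = 65.13 %

65.13 %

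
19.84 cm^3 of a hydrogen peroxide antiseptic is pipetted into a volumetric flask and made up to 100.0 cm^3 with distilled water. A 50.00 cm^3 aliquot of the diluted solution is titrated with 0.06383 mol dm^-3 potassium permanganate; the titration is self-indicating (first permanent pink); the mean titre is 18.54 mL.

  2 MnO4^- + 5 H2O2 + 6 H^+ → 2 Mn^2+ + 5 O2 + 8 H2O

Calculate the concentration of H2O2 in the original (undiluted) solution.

0.2982 mol/L

n(KMnO4) = 0.01854 × 0.06383 = 1.183 × 10^-3 mol
From the 5:2 ratio, n(H2O2) in the aliquot = 5/2 × 1.183 × 10^-3 = 2.959 × 10^-3 mol
[H2O2]_dilute = 2.959 × 10^-3 / 0.05000 = 0.05917 mol/L
Dilution factor = 100.0 / 19.84 = 5.040
[H2O2]_stock = 0.05917 × 5.040 = 0.2982 mol/L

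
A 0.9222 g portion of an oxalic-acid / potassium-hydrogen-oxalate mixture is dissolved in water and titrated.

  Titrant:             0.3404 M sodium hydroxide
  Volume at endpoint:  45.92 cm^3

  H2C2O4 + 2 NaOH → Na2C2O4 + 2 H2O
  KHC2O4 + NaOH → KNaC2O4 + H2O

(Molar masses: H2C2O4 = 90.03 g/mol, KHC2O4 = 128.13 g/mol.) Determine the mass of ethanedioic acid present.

n(NaOH) = 0.04592 × 0.3404 = 0.01563 mol
Let x = n(H2C2O4), y = n(KHC2O4).
Titrant: 2x + 1y = 0.01563;  mass: 90.03x + 128.13y = 0.9222
Solving, x = 6.501 × 10^-3 mol, y = 2.630 × 10^-3 mol
mass of H2C2O4 = 6.501 × 10^-3 × 90.03 = 0.5853 g

0.5853 g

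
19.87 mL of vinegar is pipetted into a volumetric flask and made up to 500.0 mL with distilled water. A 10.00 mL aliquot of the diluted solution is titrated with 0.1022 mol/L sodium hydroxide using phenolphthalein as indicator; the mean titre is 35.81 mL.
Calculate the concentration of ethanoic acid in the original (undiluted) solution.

CH3COOH + NaOH → CH3COONa + H2O
n(NaOH) = 0.03581 × 0.1022 = 3.660 × 10^-3 mol
n(CH3COOH) in the aliquot = 3.660 × 10^-3 mol (1:1 ratio)
[CH3COOH]_dilute = 3.660 × 10^-3 / 0.01000 = 0.3660 mol/L
Dilution factor = 500.0 / 19.87 = 25.16
[CH3COOH]_stock = 0.3660 × 25.16 = 9.209 mol/L

9.209 mol/L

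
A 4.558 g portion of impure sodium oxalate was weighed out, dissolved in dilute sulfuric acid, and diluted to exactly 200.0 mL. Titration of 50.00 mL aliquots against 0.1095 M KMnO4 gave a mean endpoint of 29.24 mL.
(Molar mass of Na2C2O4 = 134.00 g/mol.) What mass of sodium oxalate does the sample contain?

2 MnO4^- + 5 C2O4^2- + 16 H^+ → 2 Mn^2+ + 10 CO2 + 8 H2O
n(KMnO4) per titration = 0.02924 × 0.1095 = 3.202 × 10^-3 mol
From the 5:2 ratio, n(Na2C2O4) in each aliquot = 5/2 × 3.202 × 10^-3 = 8.004 × 10^-3 mol
n(Na2C2O4) in the whole flask = 8.004 × 10^-3 × 200.0/50.00 = 0.03202 mol
mass of Na2C2O4 = 0.03202 × 134.00 = 4.290 g

4.290 g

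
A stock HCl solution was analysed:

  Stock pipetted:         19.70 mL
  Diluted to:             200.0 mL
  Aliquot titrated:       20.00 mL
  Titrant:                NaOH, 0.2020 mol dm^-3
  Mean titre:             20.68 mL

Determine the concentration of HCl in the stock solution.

2.120 mol/L

HCl + NaOH → NaCl + H2O
n(NaOH) = 0.02068 × 0.2020 = 4.177 × 10^-3 mol
n(HCl) in the aliquot = 4.177 × 10^-3 mol (1:1 ratio)
[HCl]_dilute = 4.177 × 10^-3 / 0.02000 = 0.2089 mol/L
Dilution factor = 200.0 / 19.70 = 10.15
[HCl]_stock = 0.2089 × 10.15 = 2.120 mol/L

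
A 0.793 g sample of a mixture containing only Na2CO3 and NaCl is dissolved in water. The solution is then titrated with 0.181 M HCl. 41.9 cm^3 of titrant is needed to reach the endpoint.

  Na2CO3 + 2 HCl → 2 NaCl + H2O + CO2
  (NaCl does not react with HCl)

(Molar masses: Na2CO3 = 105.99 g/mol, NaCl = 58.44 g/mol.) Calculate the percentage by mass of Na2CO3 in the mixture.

n(HCl) = 0.0419 × 0.181 = 7.58 × 10^-3 mol
Let x = n(Na2CO3), y = n(NaCl).
Titrant: 2x = 7.58 × 10^-3;  mass: 105.99x + 58.44y = 0.793
Solving, x = 3.79 × 10^-3 mol, y = 6.69 × 10^-3 mol
mass of Na2CO3 = 3.79 × 10^-3 × 105.99 = 0.402 g
% Na2CO3 = 0.402 / 0.793 × 100 = 50.7 %

50.7 %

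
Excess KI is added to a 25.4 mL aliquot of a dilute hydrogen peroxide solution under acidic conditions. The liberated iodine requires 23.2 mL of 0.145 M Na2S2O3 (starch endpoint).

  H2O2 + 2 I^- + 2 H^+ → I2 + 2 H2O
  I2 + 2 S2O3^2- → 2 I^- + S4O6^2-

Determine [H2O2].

0.0662 M

n(S2O3^2-) = 0.0232 × 0.145 = 3.36 × 10^-3 mol
n(I2) = n(S2O3^2-)/2 = 1.68 × 10^-3 mol
n(H2O2) in the aliquot = 1.68 × 10^-3 mol (1:1 ratio)
[H2O2] = 1.68 × 10^-3 / 0.0254 = 0.0662 mol/L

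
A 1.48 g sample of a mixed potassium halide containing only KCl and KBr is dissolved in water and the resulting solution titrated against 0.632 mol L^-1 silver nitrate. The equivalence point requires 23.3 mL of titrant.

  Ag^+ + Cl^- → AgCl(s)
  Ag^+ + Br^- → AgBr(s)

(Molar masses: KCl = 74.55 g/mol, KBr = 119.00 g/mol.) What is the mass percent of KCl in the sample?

n(AgNO3) = 0.0233 × 0.632 = 0.0147 mol
Let x = n(KCl), y = n(KBr).
Titrant: 1x + 1y = 0.0147;  mass: 74.55x + 119.00y = 1.48
Solving, x = 6.13 × 10^-3 mol, y = 8.60 × 10^-3 mol
mass of KCl = 6.13 × 10^-3 × 74.55 = 0.457 g
% KCl = 0.457 / 1.48 × 100 = 30.9 %

30.9 %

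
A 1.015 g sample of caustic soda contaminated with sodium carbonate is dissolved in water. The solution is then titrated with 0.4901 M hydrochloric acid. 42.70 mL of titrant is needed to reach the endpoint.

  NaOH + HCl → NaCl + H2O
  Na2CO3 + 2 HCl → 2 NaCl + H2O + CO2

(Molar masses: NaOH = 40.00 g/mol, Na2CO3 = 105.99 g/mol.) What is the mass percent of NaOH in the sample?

28.52 %

n(HCl) = 0.04270 × 0.4901 = 0.02093 mol
Let x = n(NaOH), y = n(Na2CO3).
Titrant: 1x + 2y = 0.02093;  mass: 40.00x + 105.99y = 1.015
Solving, x = 7.237 × 10^-3 mol, y = 6.845 × 10^-3 mol
mass of NaOH = 7.237 × 10^-3 × 40.00 = 0.2895 g
% NaOH = 0.2895 / 1.015 × 100 = 28.52 %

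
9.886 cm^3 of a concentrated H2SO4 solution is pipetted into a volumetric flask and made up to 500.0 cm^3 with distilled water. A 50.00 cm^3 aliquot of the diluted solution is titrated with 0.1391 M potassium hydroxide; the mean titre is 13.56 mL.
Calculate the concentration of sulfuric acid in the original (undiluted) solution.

H2SO4 + 2 KOH → K2SO4 + 2 H2O
n(KOH) = 0.01356 × 0.1391 = 1.886 × 10^-3 mol
From the 1:2 ratio, n(H2SO4) in the aliquot = 1/2 × 1.886 × 10^-3 = 9.431 × 10^-4 mol
[H2SO4]_dilute = 9.431 × 10^-4 / 0.05000 = 0.01886 mol/L
Dilution factor = 500.0 / 9.886 = 50.58
[H2SO4]_stock = 0.01886 × 50.58 = 0.9540 mol/L

0.9540 M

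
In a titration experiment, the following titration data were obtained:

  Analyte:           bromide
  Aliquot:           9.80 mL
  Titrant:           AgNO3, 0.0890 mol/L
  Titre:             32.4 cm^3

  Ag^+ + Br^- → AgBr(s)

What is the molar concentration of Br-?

0.294 mol/L

n(AgNO3) = 0.0324 L × 0.0890 mol/L = 2.88 × 10^-3 mol
n(Br-) = 2.88 × 10^-3 mol (1:1 mole ratio)
[Br-] = 2.88 × 10^-3 mol / 0.00980 L = 0.294 mol/L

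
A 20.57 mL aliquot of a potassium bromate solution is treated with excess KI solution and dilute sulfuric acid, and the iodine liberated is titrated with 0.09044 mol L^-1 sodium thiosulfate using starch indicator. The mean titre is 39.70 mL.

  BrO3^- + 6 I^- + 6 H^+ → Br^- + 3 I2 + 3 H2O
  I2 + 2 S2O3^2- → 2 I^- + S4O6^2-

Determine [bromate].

0.02909 mol/L

n(S2O3^2-) = 0.03970 × 0.09044 = 3.590 × 10^-3 mol
n(I2) = n(S2O3^2-)/2 = 1.795 × 10^-3 mol
From the 1:3 ratio, n(BrO3^-) in the aliquot = 1/3 × 1.795 × 10^-3 = 5.984 × 10^-4 mol
[BrO3^-] = 5.984 × 10^-4 / 0.02057 = 0.02909 mol/L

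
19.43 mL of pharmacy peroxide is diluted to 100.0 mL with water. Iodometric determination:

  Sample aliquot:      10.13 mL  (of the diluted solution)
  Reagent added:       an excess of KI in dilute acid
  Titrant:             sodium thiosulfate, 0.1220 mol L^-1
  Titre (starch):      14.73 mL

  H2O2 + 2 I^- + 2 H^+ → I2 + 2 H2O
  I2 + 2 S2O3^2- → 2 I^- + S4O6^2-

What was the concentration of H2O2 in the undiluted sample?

n(S2O3^2-) = 0.01473 × 0.1220 = 1.797 × 10^-3 mol
n(I2) = n(S2O3^2-)/2 = 8.985 × 10^-4 mol
n(H2O2) in the aliquot = 8.985 × 10^-4 mol (1:1 ratio)
[H2O2]_dilute = 8.985 × 10^-4 / 0.01013 = 0.08870 mol/L
[H2O2]_original = 0.08870 × 100.0/19.43 = 0.4565 mol/L

0.4565 mol/L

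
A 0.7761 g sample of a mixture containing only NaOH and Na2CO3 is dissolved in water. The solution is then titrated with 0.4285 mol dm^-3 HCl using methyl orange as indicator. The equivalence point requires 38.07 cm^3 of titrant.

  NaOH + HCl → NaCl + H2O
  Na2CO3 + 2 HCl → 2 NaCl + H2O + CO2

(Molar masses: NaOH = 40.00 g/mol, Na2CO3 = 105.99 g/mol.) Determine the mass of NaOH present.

0.2721 g

n(HCl) = 0.03807 × 0.4285 = 0.01631 mol
Let x = n(NaOH), y = n(Na2CO3).
Titrant: 1x + 2y = 0.01631;  mass: 40.00x + 105.99y = 0.7761
Solving, x = 6.803 × 10^-3 mol, y = 4.755 × 10^-3 mol
mass of NaOH = 6.803 × 10^-3 × 40.00 = 0.2721 g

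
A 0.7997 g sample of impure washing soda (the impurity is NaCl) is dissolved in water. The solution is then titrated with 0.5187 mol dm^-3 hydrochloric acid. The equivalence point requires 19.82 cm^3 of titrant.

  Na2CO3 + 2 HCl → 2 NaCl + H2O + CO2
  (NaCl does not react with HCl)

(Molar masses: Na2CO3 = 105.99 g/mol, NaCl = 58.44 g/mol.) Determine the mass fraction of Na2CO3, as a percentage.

n(HCl) = 0.01982 × 0.5187 = 0.01028 mol
Let x = n(Na2CO3), y = n(NaCl).
Titrant: 2x = 0.01028;  mass: 105.99x + 58.44y = 0.7997
Solving, x = 5.140 × 10^-3 mol, y = 4.361 × 10^-3 mol
mass of Na2CO3 = 5.140 × 10^-3 × 105.99 = 0.5448 g
% Na2CO3 = 0.5448 / 0.7997 × 100 = 68.13 %

68.13 %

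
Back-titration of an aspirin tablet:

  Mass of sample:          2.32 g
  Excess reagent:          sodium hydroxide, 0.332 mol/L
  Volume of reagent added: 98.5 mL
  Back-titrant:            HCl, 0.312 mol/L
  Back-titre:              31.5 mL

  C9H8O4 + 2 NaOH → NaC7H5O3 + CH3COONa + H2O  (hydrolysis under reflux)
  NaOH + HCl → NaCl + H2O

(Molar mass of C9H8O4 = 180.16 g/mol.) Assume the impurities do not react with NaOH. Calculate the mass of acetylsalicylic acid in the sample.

n(NaOH) added = 0.0985 × 0.332 = 0.0327 mol
n(HCl) used in back-titration = 0.0315 × 0.312 = 9.83 × 10^-3 mol
n(NaOH) left over = 9.83 × 10^-3 mol (1:1 ratio)
n(NaOH) consumed by analyte = 0.0327 − 9.83 × 10^-3 = 0.0229 mol
From the 1:2 ratio, n(C9H8O4) = 1/2 × 0.0229 = 0.0114 mol
mass of C9H8O4 = 0.0114 × 180.16 = 2.06 g

2.06 g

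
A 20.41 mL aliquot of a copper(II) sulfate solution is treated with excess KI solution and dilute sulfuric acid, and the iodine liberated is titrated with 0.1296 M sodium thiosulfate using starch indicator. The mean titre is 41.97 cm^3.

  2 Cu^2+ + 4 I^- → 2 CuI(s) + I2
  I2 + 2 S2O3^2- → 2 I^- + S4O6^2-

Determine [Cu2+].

0.2665 M

n(S2O3^2-) = 0.04197 × 0.1296 = 5.439 × 10^-3 mol
n(I2) = n(S2O3^2-)/2 = 2.720 × 10^-3 mol
From the 2:1 ratio, n(Cu2+) in the aliquot = 2/1 × 2.720 × 10^-3 = 5.439 × 10^-3 mol
[Cu2+] = 5.439 × 10^-3 / 0.02041 = 0.2665 mol/L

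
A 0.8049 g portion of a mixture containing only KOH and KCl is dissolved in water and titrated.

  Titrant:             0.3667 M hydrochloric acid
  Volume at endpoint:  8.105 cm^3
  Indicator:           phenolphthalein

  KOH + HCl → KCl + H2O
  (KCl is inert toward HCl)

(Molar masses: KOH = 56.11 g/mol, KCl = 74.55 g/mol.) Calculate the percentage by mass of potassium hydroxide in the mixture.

20.72 %

n(HCl) = 0.008105 × 0.3667 = 2.972 × 10^-3 mol
Let x = n(KOH), y = n(KCl).
Titrant: 1x = 2.972 × 10^-3;  mass: 56.11x + 74.55y = 0.8049
Solving, x = 2.972 × 10^-3 mol, y = 8.560 × 10^-3 mol
mass of KOH = 2.972 × 10^-3 × 56.11 = 0.1668 g
% KOH = 0.1668 / 0.8049 × 100 = 20.72 %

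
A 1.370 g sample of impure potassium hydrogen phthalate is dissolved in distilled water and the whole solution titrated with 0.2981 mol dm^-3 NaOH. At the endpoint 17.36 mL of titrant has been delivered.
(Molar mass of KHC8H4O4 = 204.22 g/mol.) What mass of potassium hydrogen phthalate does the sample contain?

1.057 g

KHC8H4O4 + NaOH → KNaC8H4O4 + H2O
n(NaOH) = 0.01736 L × 0.2981 mol/L = 5.175 × 10^-3 mol
n(KHC8H4O4) = 5.175 × 10^-3 mol (1:1 ratio)
mass of KHC8H4O4 = 5.175 × 10^-3 × 204.22 g/mol = 1.057 g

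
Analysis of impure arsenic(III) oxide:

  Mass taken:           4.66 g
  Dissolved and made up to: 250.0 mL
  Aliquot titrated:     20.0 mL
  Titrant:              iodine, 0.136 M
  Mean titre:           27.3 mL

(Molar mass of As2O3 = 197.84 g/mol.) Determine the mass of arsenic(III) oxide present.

As2O3 + 2 I2 + 2 H2O → As2O5 + 4 HI
n(I2) per titration = 0.0273 × 0.136 = 3.71 × 10^-3 mol
From the 1:2 ratio, n(As2O3) in each aliquot = 1/2 × 3.71 × 10^-3 = 1.86 × 10^-3 mol
n(As2O3) in the whole flask = 1.86 × 10^-3 × 250.0/20.0 = 0.0232 mol
mass of As2O3 = 0.0232 × 197.84 = 4.59 g

4.59 g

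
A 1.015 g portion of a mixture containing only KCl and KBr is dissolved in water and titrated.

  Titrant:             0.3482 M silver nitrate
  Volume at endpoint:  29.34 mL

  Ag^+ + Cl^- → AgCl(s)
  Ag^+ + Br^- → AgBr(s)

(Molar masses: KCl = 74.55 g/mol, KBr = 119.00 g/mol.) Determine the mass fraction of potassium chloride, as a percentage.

33.17 %

n(AgNO3) = 0.02934 × 0.3482 = 0.01022 mol
Let x = n(KCl), y = n(KBr).
Titrant: 1x + 1y = 0.01022;  mass: 74.55x + 119.00y = 1.015
Solving, x = 4.516 × 10^-3 mol, y = 5.700 × 10^-3 mol
mass of KCl = 4.516 × 10^-3 × 74.55 = 0.3367 g
% KCl = 0.3367 / 1.015 × 100 = 33.17 %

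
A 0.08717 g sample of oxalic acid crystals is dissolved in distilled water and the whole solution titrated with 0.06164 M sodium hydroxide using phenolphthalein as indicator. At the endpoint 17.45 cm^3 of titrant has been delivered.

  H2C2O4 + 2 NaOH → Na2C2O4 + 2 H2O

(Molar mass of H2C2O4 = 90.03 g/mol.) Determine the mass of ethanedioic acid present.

0.04842 g

n(NaOH) = 0.01745 L × 0.06164 mol/L = 1.076 × 10^-3 mol
From the 1:2 ratio, n(H2C2O4) = 1/2 × 1.076 × 10^-3 = 5.378 × 10^-4 mol
mass of H2C2O4 = 5.378 × 10^-4 × 90.03 g/mol = 0.04842 g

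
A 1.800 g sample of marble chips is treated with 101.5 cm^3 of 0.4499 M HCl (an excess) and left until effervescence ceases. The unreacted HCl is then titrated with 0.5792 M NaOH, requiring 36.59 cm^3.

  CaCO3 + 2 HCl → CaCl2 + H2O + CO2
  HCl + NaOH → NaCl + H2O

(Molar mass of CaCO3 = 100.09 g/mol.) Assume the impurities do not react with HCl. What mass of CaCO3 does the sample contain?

1.225 g

n(HCl) added = 0.1015 × 0.4499 = 0.04566 mol
n(NaOH) used in back-titration = 0.03659 × 0.5792 = 0.02119 mol
n(HCl) left over = 0.02119 mol (1:1 ratio)
n(HCl) consumed by analyte = 0.04566 − 0.02119 = 0.02447 mol
From the 1:2 ratio, n(CaCO3) = 1/2 × 0.02447 = 0.01224 mol
mass of CaCO3 = 0.01224 × 100.09 = 1.225 g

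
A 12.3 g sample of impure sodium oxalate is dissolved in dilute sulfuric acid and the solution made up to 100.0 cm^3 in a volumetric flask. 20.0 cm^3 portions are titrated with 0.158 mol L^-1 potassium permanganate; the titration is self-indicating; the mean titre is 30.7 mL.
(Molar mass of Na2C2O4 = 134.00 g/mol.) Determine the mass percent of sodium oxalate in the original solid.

66.1 %

2 MnO4^- + 5 C2O4^2- + 16 H^+ → 2 Mn^2+ + 10 CO2 + 8 H2O
n(KMnO4) per titration = 0.0307 × 0.158 = 4.85 × 10^-3 mol
From the 5:2 ratio, n(Na2C2O4) in each aliquot = 5/2 × 4.85 × 10^-3 = 0.0121 mol
n(Na2C2O4) in the whole flask = 0.0121 × 100.0/20.0 = 0.0606 mol
mass of Na2C2O4 = 0.0606 × 134.00 = 8.12 g
% Na2C2O4 = 8.12 / 12.3 × 100 = 66.1 %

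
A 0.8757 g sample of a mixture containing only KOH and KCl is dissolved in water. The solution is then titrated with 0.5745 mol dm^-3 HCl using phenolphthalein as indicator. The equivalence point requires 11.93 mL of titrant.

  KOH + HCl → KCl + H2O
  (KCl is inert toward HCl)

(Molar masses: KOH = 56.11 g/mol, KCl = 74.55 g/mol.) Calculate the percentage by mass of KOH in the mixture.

n(HCl) = 0.01193 × 0.5745 = 6.854 × 10^-3 mol
Let x = n(KOH), y = n(KCl).
Titrant: 1x = 6.854 × 10^-3;  mass: 56.11x + 74.55y = 0.8757
Solving, x = 6.854 × 10^-3 mol, y = 6.588 × 10^-3 mol
mass of KOH = 6.854 × 10^-3 × 56.11 = 0.3846 g
% KOH = 0.3846 / 0.8757 × 100 = 43.92 %

43.92 %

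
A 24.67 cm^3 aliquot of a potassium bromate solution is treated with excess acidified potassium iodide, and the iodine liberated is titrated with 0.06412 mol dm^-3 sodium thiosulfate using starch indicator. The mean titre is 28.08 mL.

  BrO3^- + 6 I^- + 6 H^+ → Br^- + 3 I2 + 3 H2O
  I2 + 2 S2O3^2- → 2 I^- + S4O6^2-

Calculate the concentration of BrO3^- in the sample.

n(S2O3^2-) = 0.02808 × 0.06412 = 1.800 × 10^-3 mol
n(I2) = n(S2O3^2-)/2 = 9.002 × 10^-4 mol
From the 1:3 ratio, n(BrO3^-) in the aliquot = 1/3 × 9.002 × 10^-4 = 3.001 × 10^-4 mol
[BrO3^-] = 3.001 × 10^-4 / 0.02467 = 0.01216 mol/L

0.01216 mol/L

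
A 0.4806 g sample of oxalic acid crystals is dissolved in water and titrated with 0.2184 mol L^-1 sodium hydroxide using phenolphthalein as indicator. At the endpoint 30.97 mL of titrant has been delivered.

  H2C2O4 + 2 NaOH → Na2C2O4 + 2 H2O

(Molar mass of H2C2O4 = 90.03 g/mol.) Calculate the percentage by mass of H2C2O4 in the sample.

n(NaOH) = 0.03097 L × 0.2184 mol/L = 6.764 × 10^-3 mol
From the 1:2 ratio, n(H2C2O4) = 1/2 × 6.764 × 10^-3 = 3.382 × 10^-3 mol
mass of H2C2O4 = 3.382 × 10^-3 × 90.03 g/mol = 0.3045 g
% H2C2O4 = 0.3045 / 0.4806 × 100 = 63.35 %

63.35 %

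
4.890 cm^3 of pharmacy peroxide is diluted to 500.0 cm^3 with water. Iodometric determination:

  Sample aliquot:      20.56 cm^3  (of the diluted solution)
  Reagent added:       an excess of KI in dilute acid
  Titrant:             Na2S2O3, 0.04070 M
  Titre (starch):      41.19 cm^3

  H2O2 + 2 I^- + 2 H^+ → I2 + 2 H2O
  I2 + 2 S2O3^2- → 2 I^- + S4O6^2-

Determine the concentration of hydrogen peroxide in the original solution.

4.169 M

n(S2O3^2-) = 0.04119 × 0.04070 = 1.676 × 10^-3 mol
n(I2) = n(S2O3^2-)/2 = 8.382 × 10^-4 mol
n(H2O2) in the aliquot = 8.382 × 10^-4 mol (1:1 ratio)
[H2O2]_dilute = 8.382 × 10^-4 / 0.02056 = 0.04077 mol/L
[H2O2]_original = 0.04077 × 500.0/4.890 = 4.169 mol/L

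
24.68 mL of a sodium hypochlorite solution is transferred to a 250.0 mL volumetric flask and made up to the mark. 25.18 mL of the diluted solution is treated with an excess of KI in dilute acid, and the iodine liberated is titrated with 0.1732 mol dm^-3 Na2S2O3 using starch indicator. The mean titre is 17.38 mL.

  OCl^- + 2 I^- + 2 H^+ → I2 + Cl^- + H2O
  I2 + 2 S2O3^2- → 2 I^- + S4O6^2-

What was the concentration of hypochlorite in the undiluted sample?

n(S2O3^2-) = 0.01738 × 0.1732 = 3.010 × 10^-3 mol
n(I2) = n(S2O3^2-)/2 = 1.505 × 10^-3 mol
n(OCl^-) in the aliquot = 1.505 × 10^-3 mol (1:1 ratio)
[OCl^-]_dilute = 1.505 × 10^-3 / 0.02518 = 0.05977 mol/L
[OCl^-]_original = 0.05977 × 250.0/24.68 = 0.6055 mol/L

0.6055 mol/L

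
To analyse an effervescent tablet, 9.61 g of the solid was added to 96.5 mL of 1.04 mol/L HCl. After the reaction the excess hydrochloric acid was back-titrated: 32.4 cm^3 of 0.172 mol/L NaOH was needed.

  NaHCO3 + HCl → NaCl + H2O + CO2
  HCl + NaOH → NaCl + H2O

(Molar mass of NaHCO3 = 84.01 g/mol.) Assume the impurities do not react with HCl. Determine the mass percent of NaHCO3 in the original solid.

n(HCl) added = 0.0965 × 1.04 = 0.100 mol
n(NaOH) used in back-titration = 0.0324 × 0.172 = 5.57 × 10^-3 mol
n(HCl) left over = 5.57 × 10^-3 mol (1:1 ratio)
n(HCl) consumed by analyte = 0.100 − 5.57 × 10^-3 = 0.0948 mol
n(NaHCO3) = 0.0948 mol (1:1 ratio)
mass of NaHCO3 = 0.0948 × 84.01 = 7.96 g
% NaHCO3 = 7.96 / 9.61 × 100 = 82.9 %

82.9 %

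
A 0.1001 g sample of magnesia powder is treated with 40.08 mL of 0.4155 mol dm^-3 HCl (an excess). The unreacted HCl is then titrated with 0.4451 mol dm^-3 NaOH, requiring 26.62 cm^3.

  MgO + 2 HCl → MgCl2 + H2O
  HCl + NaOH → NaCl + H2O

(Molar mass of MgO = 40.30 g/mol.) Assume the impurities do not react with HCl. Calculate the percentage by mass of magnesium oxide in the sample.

96.72 %

n(HCl) added = 0.04008 × 0.4155 = 0.01665 mol
n(NaOH) used in back-titration = 0.02662 × 0.4451 = 0.01185 mol
n(HCl) left over = 0.01185 mol (1:1 ratio)
n(HCl) consumed by analyte = 0.01665 − 0.01185 = 4.805 × 10^-3 mol
From the 1:2 ratio, n(MgO) = 1/2 × 4.805 × 10^-3 = 2.402 × 10^-3 mol
mass of MgO = 2.402 × 10^-3 × 40.30 = 0.09681 g
% MgO = 0.09681 / 0.1001 × 100 = 96.72 %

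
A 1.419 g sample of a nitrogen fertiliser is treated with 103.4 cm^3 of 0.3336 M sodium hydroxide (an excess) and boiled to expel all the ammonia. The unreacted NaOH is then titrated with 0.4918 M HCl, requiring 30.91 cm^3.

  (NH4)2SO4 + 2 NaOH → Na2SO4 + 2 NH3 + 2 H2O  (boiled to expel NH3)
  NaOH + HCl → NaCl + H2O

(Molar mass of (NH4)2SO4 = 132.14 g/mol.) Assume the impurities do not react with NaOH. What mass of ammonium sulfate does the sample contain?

1.275 g

n(NaOH) added = 0.1034 × 0.3336 = 0.03449 mol
n(HCl) used in back-titration = 0.03091 × 0.4918 = 0.01520 mol
n(NaOH) left over = 0.01520 mol (1:1 ratio)
n(NaOH) consumed by analyte = 0.03449 − 0.01520 = 0.01929 mol
From the 1:2 ratio, n((NH4)2SO4) = 1/2 × 0.01929 = 9.646 × 10^-3 mol
mass of (NH4)2SO4 = 9.646 × 10^-3 × 132.14 = 1.275 g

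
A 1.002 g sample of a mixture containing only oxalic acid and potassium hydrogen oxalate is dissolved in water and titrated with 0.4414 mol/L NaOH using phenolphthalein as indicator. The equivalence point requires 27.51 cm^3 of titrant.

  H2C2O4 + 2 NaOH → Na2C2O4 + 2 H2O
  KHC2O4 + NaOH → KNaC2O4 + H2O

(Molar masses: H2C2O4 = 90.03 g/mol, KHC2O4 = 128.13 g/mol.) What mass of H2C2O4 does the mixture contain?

n(NaOH) = 0.02751 × 0.4414 = 0.01214 mol
Let x = n(H2C2O4), y = n(KHC2O4).
Titrant: 2x + 1y = 0.01214;  mass: 90.03x + 128.13y = 1.002
Solving, x = 3.332 × 10^-3 mol, y = 5.479 × 10^-3 mol
mass of H2C2O4 = 3.332 × 10^-3 × 90.03 = 0.3000 g

0.3000 g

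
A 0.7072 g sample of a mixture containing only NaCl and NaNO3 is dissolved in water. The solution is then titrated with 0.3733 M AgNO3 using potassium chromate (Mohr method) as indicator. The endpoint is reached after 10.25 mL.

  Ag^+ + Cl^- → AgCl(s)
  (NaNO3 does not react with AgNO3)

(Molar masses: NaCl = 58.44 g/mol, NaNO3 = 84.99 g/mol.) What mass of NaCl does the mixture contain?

n(AgNO3) = 0.01025 × 0.3733 = 3.826 × 10^-3 mol
Let x = n(NaCl), y = n(NaNO3).
Titrant: 1x = 3.826 × 10^-3;  mass: 58.44x + 84.99y = 0.7072
Solving, x = 3.826 × 10^-3 mol, y = 5.690 × 10^-3 mol
mass of NaCl = 3.826 × 10^-3 × 58.44 = 0.2236 g

0.2236 g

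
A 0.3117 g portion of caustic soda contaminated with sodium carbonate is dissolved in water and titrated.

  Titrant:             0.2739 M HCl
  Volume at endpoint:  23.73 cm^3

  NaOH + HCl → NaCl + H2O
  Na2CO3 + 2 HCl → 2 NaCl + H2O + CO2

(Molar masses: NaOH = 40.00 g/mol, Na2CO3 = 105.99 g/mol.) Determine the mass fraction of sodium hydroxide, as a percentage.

n(HCl) = 0.02373 × 0.2739 = 6.500 × 10^-3 mol
Let x = n(NaOH), y = n(Na2CO3).
Titrant: 1x + 2y = 6.500 × 10^-3;  mass: 40.00x + 105.99y = 0.3117
Solving, x = 2.520 × 10^-3 mol, y = 1.990 × 10^-3 mol
mass of NaOH = 2.520 × 10^-3 × 40.00 = 0.1008 g
% NaOH = 0.1008 / 0.3117 × 100 = 32.34 %

32.34 %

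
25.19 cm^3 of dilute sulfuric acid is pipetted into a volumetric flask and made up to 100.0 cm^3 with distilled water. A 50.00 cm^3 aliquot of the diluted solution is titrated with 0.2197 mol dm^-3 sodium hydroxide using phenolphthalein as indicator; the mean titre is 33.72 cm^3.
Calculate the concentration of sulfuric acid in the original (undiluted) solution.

H2SO4 + 2 NaOH → Na2SO4 + 2 H2O
n(NaOH) = 0.03372 × 0.2197 = 7.408 × 10^-3 mol
From the 1:2 ratio, n(H2SO4) in the aliquot = 1/2 × 7.408 × 10^-3 = 3.704 × 10^-3 mol
[H2SO4]_dilute = 3.704 × 10^-3 / 0.05000 = 0.07408 mol/L
Dilution factor = 100.0 / 25.19 = 3.970
[H2SO4]_stock = 0.07408 × 3.970 = 0.2941 mol/L

0.2941 mol/L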